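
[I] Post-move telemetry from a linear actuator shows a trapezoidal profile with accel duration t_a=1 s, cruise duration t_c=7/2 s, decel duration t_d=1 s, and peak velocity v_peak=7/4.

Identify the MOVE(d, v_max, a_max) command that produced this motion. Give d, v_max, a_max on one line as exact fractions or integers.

d=63/8 v_max=7/4 a_max=7/4

a_max = (7/4)/1 = 7/4
d_a = ½·7/4·1 = 7/8; d_c = 7/4·7/2 = 49/8
d = 2·7/8 + 49/8 = 63/8
t_c = 7/2 > 0 → v_max = v_peak = 7/4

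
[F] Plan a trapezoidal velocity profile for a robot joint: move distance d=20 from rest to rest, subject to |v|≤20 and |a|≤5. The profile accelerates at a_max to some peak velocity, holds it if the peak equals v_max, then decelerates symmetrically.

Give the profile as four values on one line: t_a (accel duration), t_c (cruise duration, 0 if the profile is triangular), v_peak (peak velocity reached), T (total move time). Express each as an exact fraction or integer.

v_max²/a_max = 20²/5 = 80
20 < 80 ⇒ no cruise
v_peak = √(20·5) = √100 = 10
t_a = 10/5 = 2; t_c = 0
T = 2·2 = 4

t_a=2 t_c=0 v_peak=10 T=4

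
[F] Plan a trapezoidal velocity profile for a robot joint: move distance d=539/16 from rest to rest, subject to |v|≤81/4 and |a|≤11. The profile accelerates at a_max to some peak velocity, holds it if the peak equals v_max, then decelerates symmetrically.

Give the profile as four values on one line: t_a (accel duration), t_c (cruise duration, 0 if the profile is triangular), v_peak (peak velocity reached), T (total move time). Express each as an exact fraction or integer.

v_max²/a_max = (81/4)²/11 = 6561/176
539/16 < 6561/176 so t_c = 0
v_peak = √(539/16·11) = √(5929/16) = 77/4
t_a = (77/4)/11 = 7/4; t_c = 0
T = 2·7/4 = 7/2

t_a=7/4 t_c=0 v_peak=77/4 T=7/2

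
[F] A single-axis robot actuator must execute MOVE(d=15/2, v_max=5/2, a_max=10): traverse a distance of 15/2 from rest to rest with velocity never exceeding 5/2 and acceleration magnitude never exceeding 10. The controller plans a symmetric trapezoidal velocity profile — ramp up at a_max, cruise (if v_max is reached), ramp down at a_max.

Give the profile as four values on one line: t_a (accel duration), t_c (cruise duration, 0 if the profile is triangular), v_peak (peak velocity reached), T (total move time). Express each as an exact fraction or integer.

t_a=1/4 t_c=11/4 v_peak=5/2 T=13/4

v_max²/a_max = (5/2)²/10 = 5/8
15/2 ≥ 5/8 → trapezoidal
t_a = (5/2)/10 = 1/4; v_peak = 5/2
d_cruise = 15/2 − 5/8 = 55/8; t_c = (55/8)/(5/2) = 11/4
T = 2·1/4 + 11/4 = 13/4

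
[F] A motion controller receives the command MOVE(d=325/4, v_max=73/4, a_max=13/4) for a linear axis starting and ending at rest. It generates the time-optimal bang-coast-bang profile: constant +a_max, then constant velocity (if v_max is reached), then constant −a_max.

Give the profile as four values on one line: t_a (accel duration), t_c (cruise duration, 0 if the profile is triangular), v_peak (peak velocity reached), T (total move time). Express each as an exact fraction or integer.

t_a=5 t_c=0 v_peak=65/4 T=10

vₘ²/aₘ = (73/4)²/(13/4) = 5329/52
325/4 < 5329/52 so t_c = 0
v_peak = √(325/4·13/4) = √(4225/16) = 65/4
t_a = (65/4)/(13/4) = 5; t_c = 0
T = 2·5 = 10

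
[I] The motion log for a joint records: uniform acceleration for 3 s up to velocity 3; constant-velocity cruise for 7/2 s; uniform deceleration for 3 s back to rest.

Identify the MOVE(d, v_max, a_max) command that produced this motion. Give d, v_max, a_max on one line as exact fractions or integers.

a_max = 3/3 = 1
d_a = ½·3·3 = 9/2; d_c = 3·7/2 = 21/2
d = 2·9/2 + 21/2 = 39/2
t_c = 7/2 > 0 → v_max = v_peak = 3

d=39/2 v_max=3 a_max=1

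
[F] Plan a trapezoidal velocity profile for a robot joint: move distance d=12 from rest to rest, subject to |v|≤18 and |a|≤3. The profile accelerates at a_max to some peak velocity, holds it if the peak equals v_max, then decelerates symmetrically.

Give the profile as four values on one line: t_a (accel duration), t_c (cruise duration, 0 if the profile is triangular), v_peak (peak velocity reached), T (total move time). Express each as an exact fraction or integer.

t_a=2 t_c=0 v_peak=6 T=4

v_max²/a_max = 18²/3 = 108
12 < 108 → triangular
v_peak = √(12·3) = √36 = 6
t_a = 6/3 = 2; t_c = 0
T = 2·2 = 4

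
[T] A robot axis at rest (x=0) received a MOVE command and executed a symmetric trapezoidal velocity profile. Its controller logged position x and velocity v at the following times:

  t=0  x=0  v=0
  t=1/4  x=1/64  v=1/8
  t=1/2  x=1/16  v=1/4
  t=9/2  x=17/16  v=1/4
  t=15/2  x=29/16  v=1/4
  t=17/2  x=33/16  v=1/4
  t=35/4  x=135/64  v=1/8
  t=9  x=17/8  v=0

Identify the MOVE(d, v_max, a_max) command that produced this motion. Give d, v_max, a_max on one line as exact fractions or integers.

final state: t=9, x=17/8, v=0 → d = 17/8
a_max = (1/8−0)/(1/4−0) = 1/2
max v = 1/4 over t∈[1/2,17/2] → v_max = 1/4
check: 1/4·(1/2+8) = 17/8 ✓

d=17/8 v_max=1/4 a_max=1/2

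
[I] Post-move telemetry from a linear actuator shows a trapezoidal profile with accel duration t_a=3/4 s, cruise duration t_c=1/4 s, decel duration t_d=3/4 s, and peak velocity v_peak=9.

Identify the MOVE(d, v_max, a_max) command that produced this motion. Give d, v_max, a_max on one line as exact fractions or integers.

a_max = 9/(3/4) = 12
d_a = ½·9·3/4 = 27/8; d_c = 9·1/4 = 9/4
d = 2·27/8 + 9/4 = 9
t_c = 1/4 > 0 → v_max = v_peak = 9

d=9 v_max=9 a_max=12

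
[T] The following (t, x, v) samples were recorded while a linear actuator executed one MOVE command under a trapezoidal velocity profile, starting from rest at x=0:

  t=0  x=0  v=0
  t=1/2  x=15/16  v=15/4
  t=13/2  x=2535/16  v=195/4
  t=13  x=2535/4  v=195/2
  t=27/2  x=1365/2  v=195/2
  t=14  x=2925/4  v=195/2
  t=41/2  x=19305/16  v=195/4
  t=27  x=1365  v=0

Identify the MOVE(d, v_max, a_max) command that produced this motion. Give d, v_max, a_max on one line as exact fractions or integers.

d=1365 v_max=195/2 a_max=15/2

final state: t=27, x=1365, v=0 → d = 1365
a_max = (15/4−0)/(1/2−0) = 15/2
max v = 195/2 over t∈[13,14] → v_max = 195/2
check: 195/2·(13+1) = 1365 ✓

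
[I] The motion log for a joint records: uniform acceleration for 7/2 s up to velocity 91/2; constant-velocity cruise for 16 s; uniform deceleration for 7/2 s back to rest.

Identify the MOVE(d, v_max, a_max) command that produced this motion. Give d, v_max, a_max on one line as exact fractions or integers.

a_max = (91/2)/(7/2) = 13
d_a = ½·91/2·7/2 = 637/8; d_c = 91/2·16 = 728
d = 2·637/8 + 728 = 3549/4
t_c = 16 > 0 ⇒ limit active, v_max = 91/2

d=3549/4 v_max=91/2 a_max=13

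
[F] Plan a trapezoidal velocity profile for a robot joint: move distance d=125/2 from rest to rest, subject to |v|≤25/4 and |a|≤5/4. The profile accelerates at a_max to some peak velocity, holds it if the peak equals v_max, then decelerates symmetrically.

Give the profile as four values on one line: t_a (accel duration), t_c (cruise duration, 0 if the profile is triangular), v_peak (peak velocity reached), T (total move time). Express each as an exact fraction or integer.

(v_max)²/a_max = (25/4)²/(5/4) = 125/4
125/2 ≥ 125/4 ⇒ cruise phase
t_a = (25/4)/(5/4) = 5; v_peak = 25/4
d_cruise = 125/2 − 125/4 = 125/4; t_c = (125/4)/(25/4) = 5
T = 2·5 + 5 = 15

t_a=5 t_c=5 v_peak=25/4 T=15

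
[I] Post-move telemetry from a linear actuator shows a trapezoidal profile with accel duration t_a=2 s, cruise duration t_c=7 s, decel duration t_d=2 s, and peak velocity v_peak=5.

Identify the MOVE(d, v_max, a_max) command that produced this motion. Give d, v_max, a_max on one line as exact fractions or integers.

d=45 v_max=5 a_max=5/2

a_max = 5/2
d_a = ½·5·2 = 5; d_c = 5·7 = 35
d = 2·5 + 35 = 45
t_c = 7 > 0 ⇒ limit active, v_max = 5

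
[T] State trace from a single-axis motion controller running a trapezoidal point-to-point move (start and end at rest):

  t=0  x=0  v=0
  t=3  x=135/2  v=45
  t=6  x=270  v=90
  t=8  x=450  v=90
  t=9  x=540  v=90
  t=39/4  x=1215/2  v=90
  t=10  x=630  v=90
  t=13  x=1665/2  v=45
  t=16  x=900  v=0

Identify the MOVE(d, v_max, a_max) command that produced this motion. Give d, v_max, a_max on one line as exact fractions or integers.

final state: t=16, x=900, v=0 → d = 900
a_max = (45−0)/(3−0) = 15
max v = 90 over t∈[6,10] → v_max = 90
check: 90·(6+4) = 900 ✓

d=900 v_max=90 a_max=15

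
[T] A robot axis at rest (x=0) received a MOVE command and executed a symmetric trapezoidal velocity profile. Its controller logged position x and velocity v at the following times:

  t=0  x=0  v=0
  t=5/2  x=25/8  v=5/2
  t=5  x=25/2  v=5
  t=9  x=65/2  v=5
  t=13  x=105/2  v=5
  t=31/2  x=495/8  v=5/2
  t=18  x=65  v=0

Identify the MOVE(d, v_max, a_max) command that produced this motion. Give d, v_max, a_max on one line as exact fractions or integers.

final state: t=18, x=65, v=0 → d = 65
a_max = (5/2−0)/(5/2−0) = 1
max v = 5 over t∈[5,13] → v_max = 5
check: 5·(5+8) = 65 ✓

d=65 v_max=5 a_max=1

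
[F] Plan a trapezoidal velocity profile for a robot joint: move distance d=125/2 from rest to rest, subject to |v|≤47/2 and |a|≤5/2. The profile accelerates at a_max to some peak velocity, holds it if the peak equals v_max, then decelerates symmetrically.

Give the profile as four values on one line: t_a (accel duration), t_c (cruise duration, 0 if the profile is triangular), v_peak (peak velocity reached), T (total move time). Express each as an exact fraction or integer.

t_a=5 t_c=0 v_peak=25/2 T=10

(v_max)²/a_max = (47/2)²/(5/2) = 2209/10
125/2 < 2209/10 → triangular
v_peak = √(125/2·5/2) = √(625/4) = 25/2
t_a = (25/2)/(5/2) = 5; t_c = 0
T = 2·5 = 10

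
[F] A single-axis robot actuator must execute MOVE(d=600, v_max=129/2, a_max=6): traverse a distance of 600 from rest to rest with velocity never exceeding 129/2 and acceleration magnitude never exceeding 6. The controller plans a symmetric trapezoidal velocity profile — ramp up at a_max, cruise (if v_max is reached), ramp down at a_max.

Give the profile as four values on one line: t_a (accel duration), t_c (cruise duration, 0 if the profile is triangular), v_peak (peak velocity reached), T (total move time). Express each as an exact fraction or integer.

v_max²/a_max = (129/2)²/6 = 5547/8
600 < 5547/8 so t_c = 0
v_peak = √(600·6) = √3600 = 60
t_a = 60/6 = 10; t_c = 0
T = 2·10 = 20

t_a=10 t_c=0 v_peak=60 T=20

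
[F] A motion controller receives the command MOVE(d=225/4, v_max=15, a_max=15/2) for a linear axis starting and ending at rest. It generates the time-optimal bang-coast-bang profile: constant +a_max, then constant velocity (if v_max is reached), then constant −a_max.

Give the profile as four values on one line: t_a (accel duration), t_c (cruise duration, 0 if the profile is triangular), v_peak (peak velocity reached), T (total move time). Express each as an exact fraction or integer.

t_a=2 t_c=7/4 v_peak=15 T=23/4

v_max²/a_max = 15²/(15/2) = 30
225/4 ≥ 30 so v_max reached
t_a = 15/(15/2) = 2; v_peak = 15
d_cruise = 225/4 − 30 = 105/4; t_c = (105/4)/15 = 7/4
T = 2·2 + 7/4 = 23/4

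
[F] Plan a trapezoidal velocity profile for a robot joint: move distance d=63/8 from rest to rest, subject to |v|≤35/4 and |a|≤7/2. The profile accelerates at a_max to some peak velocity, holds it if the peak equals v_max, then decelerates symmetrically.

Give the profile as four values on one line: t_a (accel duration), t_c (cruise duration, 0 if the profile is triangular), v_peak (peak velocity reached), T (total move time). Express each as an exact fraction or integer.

v_max²/a_max = (35/4)²/(7/2) = 175/8
63/8 < 175/8 → triangular
v_peak = √(63/8·7/2) = √(441/16) = 21/4
t_a = (21/4)/(7/2) = 3/2; t_c = 0
T = 2·3/2 = 3

t_a=3/2 t_c=0 v_peak=21/4 T=3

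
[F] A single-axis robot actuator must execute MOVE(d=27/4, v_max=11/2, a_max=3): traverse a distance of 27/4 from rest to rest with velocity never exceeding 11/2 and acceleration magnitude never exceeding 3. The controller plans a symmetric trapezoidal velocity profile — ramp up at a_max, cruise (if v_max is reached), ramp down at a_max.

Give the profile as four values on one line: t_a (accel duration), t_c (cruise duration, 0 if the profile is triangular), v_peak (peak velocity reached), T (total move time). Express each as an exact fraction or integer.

t_a=3/2 t_c=0 v_peak=9/2 T=3

vₘ²/aₘ = (11/2)²/3 = 121/12
27/4 < 121/12 ⇒ no cruise
v_peak = √(27/4·3) = √(81/4) = 9/2
t_a = (9/2)/3 = 3/2; t_c = 0
T = 2·3/2 = 3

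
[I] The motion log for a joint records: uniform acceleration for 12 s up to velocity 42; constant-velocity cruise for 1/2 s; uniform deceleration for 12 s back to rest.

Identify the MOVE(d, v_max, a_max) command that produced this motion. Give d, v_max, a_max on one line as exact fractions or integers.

d=525 v_max=42 a_max=7/2

a_max = 42/12 = 7/2
d_a = ½·42·12 = 252; d_c = 42·1/2 = 21
d = 2·252 + 21 = 525
t_c = 1/2 > 0 so v_max = 42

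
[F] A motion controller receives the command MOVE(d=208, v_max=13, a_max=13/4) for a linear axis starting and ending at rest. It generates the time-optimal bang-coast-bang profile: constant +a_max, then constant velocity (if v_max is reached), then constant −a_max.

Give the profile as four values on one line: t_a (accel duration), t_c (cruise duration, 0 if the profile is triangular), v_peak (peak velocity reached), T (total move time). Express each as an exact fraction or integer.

t_a=4 t_c=12 v_peak=13 T=20

vₘ²/aₘ = 13²/(13/4) = 52
208 ≥ 52 so v_max reached
t_a = 13/(13/4) = 4; v_peak = 13
d_cruise = 208 − 52 = 156; t_c = 156/13 = 12
T = 2·4 + 12 = 20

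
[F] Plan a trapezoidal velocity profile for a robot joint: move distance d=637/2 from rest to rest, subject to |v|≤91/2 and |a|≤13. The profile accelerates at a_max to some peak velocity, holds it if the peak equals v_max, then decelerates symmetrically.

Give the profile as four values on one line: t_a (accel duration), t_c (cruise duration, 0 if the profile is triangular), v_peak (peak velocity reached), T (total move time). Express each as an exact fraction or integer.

t_a=7/2 t_c=7/2 v_peak=91/2 T=21/2

v_max²/a_max = (91/2)²/13 = 637/4
637/2 ≥ 637/4 so v_max reached
t_a = (91/2)/13 = 7/2; v_peak = 91/2
d_cruise = 637/2 − 637/4 = 637/4; t_c = (637/4)/(91/2) = 7/2
T = 2·7/2 + 7/2 = 21/2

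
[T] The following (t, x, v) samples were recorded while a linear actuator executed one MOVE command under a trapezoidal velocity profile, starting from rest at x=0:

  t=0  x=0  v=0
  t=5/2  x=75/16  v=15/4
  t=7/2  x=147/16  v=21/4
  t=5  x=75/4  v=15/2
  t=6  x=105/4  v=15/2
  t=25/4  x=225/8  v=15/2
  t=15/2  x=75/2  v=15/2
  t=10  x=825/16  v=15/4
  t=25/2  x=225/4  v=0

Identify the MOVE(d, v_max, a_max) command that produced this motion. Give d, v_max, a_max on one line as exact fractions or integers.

final state: t=25/2, x=225/4, v=0 → d = 225/4
a_max = (15/4−0)/(5/2−0) = 3/2
max v = 15/2 over t∈[5,15/2] → v_max = 15/2
check: 15/2·(5+5/2) = 225/4 ✓

d=225/4 v_max=15/2 a_max=3/2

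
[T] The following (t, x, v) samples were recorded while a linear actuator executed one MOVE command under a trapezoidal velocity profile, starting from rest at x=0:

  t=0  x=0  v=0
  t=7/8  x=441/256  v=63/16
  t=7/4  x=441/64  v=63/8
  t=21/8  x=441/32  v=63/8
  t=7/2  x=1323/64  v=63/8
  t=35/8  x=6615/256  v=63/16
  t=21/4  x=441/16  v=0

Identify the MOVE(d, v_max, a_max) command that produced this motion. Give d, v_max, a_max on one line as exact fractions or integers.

d=441/16 v_max=63/8 a_max=9/2

final state: t=21/4, x=441/16, v=0 → d = 441/16
a_max = (63/16−0)/(7/8−0) = 9/2
max v = 63/8 over t∈[7/4,7/2] → v_max = 63/8
check: 63/8·(7/4+7/4) = 441/16 ✓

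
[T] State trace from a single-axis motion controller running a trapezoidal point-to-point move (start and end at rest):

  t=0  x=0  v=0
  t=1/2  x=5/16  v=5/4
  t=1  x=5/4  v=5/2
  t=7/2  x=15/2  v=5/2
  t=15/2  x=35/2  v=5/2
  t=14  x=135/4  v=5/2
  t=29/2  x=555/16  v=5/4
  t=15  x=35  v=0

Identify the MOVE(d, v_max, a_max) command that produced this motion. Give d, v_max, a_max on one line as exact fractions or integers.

d=35 v_max=5/2 a_max=5/2

final state: t=15, x=35, v=0 → d = 35
a_max = (5/4−0)/(1/2−0) = 5/2
max v = 5/2 over t∈[1,14] → v_max = 5/2
check: 5/2·(1+13) = 35 ✓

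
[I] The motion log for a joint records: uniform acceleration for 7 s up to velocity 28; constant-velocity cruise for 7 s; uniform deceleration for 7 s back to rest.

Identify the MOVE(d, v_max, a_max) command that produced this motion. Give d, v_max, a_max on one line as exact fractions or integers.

d=392 v_max=28 a_max=4

a_max = 28/7 = 4
d_a = ½·28·7 = 98; d_c = 28·7 = 196
d = 2·98 + 196 = 392
t_c = 7 > 0 → v_max = v_peak = 28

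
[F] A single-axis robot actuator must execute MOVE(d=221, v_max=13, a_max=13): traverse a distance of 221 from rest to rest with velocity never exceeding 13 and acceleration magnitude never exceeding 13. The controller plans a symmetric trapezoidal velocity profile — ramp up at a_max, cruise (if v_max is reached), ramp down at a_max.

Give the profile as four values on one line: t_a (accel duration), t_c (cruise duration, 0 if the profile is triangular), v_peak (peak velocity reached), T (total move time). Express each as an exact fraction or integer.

t_a=1 t_c=16 v_peak=13 T=18

(v_max)²/a_max = 13²/13 = 13
221 ≥ 13 so v_max reached
t_a = 13/13 = 1; v_peak = 13
d_cruise = 221 − 13 = 208; t_c = 208/13 = 16
T = 2·1 + 16 = 18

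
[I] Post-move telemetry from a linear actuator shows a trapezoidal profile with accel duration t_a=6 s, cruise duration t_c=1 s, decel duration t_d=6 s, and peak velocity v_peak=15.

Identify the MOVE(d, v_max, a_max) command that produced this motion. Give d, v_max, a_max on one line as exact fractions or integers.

a_max = 15/6 = 5/2
d_a = ½·15·6 = 45; d_c = 15·1 = 15
d = 2·45 + 15 = 105
t_c = 1 > 0 ⇒ limit active, v_max = 15

d=105 v_max=15 a_max=5/2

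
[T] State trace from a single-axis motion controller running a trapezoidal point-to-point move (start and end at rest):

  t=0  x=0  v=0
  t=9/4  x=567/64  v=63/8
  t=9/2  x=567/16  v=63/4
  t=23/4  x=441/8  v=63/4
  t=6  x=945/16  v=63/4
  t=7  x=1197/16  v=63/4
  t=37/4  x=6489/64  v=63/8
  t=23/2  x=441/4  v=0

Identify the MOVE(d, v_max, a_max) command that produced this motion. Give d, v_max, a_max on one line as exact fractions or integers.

d=441/4 v_max=63/4 a_max=7/2

final state: t=23/2, x=441/4, v=0 → d = 441/4
a_max = (63/8−0)/(9/4−0) = 7/2
max v = 63/4 over t∈[9/2,7] → v_max = 63/4
check: 63/4·(9/2+5/2) = 441/4 ✓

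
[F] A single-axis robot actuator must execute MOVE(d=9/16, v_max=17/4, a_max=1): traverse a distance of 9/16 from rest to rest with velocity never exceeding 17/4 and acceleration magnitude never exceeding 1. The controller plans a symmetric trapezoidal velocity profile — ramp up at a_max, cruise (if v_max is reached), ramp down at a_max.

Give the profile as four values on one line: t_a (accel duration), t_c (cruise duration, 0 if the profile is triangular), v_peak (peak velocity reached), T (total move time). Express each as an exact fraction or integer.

t_a=3/4 t_c=0 v_peak=3/4 T=3/2

vₘ²/aₘ = (17/4)²/1 = 289/16
9/16 < 289/16 so t_c = 0
v_peak = √(9/16·1) = √(9/16) = 3/4
t_a = (3/4)/1 = 3/4; t_c = 0
T = 2·3/4 = 3/2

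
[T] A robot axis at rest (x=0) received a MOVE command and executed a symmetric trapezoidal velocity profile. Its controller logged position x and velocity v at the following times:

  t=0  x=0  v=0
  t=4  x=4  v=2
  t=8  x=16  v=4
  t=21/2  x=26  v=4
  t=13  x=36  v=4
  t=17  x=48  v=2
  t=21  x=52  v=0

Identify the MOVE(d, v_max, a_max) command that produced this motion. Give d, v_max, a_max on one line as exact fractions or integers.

final state: t=21, x=52, v=0 → d = 52
a_max = (2−0)/(4−0) = 1/2
max v = 4 over t∈[8,13] → v_max = 4
check: 4·(8+5) = 52 ✓

d=52 v_max=4 a_max=1/2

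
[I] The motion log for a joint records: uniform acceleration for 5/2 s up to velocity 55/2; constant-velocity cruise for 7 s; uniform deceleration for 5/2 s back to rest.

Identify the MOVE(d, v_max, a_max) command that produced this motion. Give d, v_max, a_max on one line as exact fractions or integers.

d=1045/4 v_max=55/2 a_max=11

a_max = (55/2)/(5/2) = 11
d_a = ½·55/2·5/2 = 275/8; d_c = 55/2·7 = 385/2
d = 2·275/8 + 385/2 = 1045/4
t_c = 7 > 0 ⇒ limit active, v_max = 55/2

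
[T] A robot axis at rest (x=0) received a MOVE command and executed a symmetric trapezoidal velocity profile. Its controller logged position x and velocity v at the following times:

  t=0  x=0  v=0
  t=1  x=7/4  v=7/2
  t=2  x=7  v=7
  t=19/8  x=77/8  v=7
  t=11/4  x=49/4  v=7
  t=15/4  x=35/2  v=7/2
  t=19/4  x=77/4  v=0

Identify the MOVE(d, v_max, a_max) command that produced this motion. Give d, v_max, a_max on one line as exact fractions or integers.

final state: t=19/4, x=77/4, v=0 → d = 77/4
a_max = (7/2−0)/(1−0) = 7/2
max v = 7 over t∈[2,11/4] → v_max = 7
check: 7·(2+3/4) = 77/4 ✓

d=77/4 v_max=7 a_max=7/2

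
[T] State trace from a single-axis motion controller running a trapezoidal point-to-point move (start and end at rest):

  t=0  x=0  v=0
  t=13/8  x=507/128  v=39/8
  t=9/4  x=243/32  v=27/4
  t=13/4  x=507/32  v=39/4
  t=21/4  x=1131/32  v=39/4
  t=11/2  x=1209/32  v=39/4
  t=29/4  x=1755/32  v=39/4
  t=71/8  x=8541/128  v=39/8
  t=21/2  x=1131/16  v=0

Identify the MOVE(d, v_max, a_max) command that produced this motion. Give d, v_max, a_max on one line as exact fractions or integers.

d=1131/16 v_max=39/4 a_max=3

final state: t=21/2, x=1131/16, v=0 → d = 1131/16
a_max = (39/8−0)/(13/8−0) = 3
max v = 39/4 over t∈[13/4,29/4] → v_max = 39/4
check: 39/4·(13/4+4) = 1131/16 ✓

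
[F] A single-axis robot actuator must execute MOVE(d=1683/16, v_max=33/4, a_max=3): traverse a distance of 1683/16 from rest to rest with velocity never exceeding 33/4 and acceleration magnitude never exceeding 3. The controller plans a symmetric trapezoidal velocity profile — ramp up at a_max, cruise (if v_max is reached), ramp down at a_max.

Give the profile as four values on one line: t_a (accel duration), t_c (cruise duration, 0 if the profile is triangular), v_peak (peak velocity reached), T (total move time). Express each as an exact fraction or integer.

t_a=11/4 t_c=10 v_peak=33/4 T=31/2

v_max²/a_max = (33/4)²/3 = 363/16
1683/16 ≥ 363/16 → trapezoidal
t_a = (33/4)/3 = 11/4; v_peak = 33/4
d_cruise = 1683/16 − 363/16 = 165/2; t_c = (165/2)/(33/4) = 10
T = 2·11/4 + 10 = 31/2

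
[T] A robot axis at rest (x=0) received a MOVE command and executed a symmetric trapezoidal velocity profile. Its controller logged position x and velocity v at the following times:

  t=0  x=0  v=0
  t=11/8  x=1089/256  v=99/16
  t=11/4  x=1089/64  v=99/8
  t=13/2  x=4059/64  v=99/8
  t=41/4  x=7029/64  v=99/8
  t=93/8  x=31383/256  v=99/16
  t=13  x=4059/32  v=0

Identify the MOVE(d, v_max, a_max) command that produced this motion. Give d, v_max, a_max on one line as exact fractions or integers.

final state: t=13, x=4059/32, v=0 → d = 4059/32
a_max = (99/16−0)/(11/8−0) = 9/2
max v = 99/8 over t∈[11/4,41/4] → v_max = 99/8
check: 99/8·(11/4+15/2) = 4059/32 ✓

d=4059/32 v_max=99/8 a_max=9/2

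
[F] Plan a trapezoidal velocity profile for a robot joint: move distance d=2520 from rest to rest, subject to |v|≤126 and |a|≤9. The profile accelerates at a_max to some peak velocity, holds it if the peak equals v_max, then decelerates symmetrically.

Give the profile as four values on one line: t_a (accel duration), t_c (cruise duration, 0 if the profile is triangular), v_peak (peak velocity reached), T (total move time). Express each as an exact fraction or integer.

t_a=14 t_c=6 v_peak=126 T=34

v_max²/a_max = 126²/9 = 1764
2520 ≥ 1764 → trapezoidal
t_a = 126/9 = 14; v_peak = 126
d_cruise = 2520 − 1764 = 756; t_c = 756/126 = 6
T = 2·14 + 6 = 34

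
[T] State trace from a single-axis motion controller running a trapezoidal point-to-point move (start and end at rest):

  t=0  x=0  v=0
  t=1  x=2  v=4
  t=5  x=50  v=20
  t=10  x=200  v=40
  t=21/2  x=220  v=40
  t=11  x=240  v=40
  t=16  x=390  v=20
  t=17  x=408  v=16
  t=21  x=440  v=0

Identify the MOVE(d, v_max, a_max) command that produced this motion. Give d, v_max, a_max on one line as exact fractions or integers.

final state: t=21, x=440, v=0 → d = 440
a_max = (4−0)/(1−0) = 4
max v = 40 over t∈[10,11] → v_max = 40
check: 40·(10+1) = 440 ✓

d=440 v_max=40 a_max=4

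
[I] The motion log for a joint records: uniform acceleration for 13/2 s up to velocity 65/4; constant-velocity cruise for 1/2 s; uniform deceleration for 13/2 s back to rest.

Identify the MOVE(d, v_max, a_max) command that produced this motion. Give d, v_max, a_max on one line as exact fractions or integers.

d=455/4 v_max=65/4 a_max=5/2

a_max = (65/4)/(13/2) = 5/2
d_a = ½·65/4·13/2 = 845/16; d_c = 65/4·1/2 = 65/8
d = 2·845/16 + 65/8 = 455/4
t_c = 1/2 > 0 so v_max = 65/4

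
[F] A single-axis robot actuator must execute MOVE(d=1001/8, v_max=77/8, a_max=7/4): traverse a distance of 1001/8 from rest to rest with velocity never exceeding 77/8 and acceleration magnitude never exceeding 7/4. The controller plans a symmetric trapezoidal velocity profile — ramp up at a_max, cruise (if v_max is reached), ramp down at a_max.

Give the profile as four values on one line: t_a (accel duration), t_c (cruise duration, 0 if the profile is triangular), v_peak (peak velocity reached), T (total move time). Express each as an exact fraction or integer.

t_a=11/2 t_c=15/2 v_peak=77/8 T=37/2

v_max²/a_max = (77/8)²/(7/4) = 847/16
1001/8 ≥ 847/16 so v_max reached
t_a = (77/8)/(7/4) = 11/2; v_peak = 77/8
d_cruise = 1001/8 − 847/16 = 1155/16; t_c = (1155/16)/(77/8) = 15/2
T = 2·11/2 + 15/2 = 37/2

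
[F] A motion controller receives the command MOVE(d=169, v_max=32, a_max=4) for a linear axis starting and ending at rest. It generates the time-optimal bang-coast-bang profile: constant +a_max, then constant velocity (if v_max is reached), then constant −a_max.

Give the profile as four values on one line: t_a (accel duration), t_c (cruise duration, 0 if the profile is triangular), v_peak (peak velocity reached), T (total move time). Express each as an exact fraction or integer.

t_a=13/2 t_c=0 v_peak=26 T=13

vₘ²/aₘ = 32²/4 = 256
169 < 256 so t_c = 0
v_peak = √(169·4) = √676 = 26
t_a = 26/4 = 13/2; t_c = 0
T = 2·13/2 = 13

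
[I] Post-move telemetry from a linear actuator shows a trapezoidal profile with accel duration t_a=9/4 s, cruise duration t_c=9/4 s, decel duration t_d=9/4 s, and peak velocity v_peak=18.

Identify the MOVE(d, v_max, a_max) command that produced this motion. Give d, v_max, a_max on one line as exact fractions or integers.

a_max = 18/(9/4) = 8
d_a = ½·18·9/4 = 81/4; d_c = 18·9/4 = 81/2
d = 2·81/4 + 81/2 = 81
t_c = 9/4 > 0 ⇒ limit active, v_max = 18

d=81 v_max=18 a_max=8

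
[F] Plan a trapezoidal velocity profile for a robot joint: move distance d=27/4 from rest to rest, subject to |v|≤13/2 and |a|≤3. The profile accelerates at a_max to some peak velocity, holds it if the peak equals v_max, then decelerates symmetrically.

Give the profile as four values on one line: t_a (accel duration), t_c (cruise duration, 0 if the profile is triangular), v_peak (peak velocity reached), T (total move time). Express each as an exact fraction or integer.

vₘ²/aₘ = (13/2)²/3 = 169/12
27/4 < 169/12 → triangular
v_peak = √(27/4·3) = √(81/4) = 9/2
t_a = (9/2)/3 = 3/2; t_c = 0
T = 2·3/2 = 3

t_a=3/2 t_c=0 v_peak=9/2 T=3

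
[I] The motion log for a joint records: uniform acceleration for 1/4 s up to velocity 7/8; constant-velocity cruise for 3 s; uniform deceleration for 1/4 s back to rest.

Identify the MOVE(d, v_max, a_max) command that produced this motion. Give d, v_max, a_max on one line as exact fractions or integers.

a_max = (7/8)/(1/4) = 7/2
d_a = ½·7/8·1/4 = 7/64; d_c = 7/8·3 = 21/8
d = 2·7/64 + 21/8 = 91/32
t_c = 3 > 0 so v_max = 7/8

d=91/32 v_max=7/8 a_max=7/2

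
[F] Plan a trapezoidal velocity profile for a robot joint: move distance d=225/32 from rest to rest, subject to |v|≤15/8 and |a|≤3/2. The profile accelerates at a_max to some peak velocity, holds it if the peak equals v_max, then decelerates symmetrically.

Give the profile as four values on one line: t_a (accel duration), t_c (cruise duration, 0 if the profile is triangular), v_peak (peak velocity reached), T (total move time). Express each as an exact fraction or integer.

t_a=5/4 t_c=5/2 v_peak=15/8 T=5

v_max²/a_max = (15/8)²/(3/2) = 75/32
225/32 ≥ 75/32 → trapezoidal
t_a = (15/8)/(3/2) = 5/4; v_peak = 15/8
d_cruise = 225/32 − 75/32 = 75/16; t_c = (75/16)/(15/8) = 5/2
T = 2·5/4 + 5/2 = 5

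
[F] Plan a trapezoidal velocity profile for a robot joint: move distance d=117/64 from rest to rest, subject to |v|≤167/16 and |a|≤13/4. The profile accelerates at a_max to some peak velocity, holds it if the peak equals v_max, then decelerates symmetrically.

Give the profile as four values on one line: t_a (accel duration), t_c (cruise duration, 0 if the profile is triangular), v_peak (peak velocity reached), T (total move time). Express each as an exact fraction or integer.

t_a=3/4 t_c=0 v_peak=39/16 T=3/2

v_max²/a_max = (167/16)²/(13/4) = 27889/832
117/64 < 27889/832 → triangular
v_peak = √(117/64·13/4) = √(1521/256) = 39/16
t_a = (39/16)/(13/4) = 3/4; t_c = 0
T = 2·3/4 = 3/2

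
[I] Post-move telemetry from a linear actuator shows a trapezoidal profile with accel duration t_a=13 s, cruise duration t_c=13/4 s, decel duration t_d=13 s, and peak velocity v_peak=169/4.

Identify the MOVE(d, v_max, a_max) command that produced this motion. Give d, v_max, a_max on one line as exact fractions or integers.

d=10985/16 v_max=169/4 a_max=13/4

a_max = (169/4)/13 = 13/4
d_a = ½·169/4·13 = 2197/8; d_c = 169/4·13/4 = 2197/16
d = 2·2197/8 + 2197/16 = 10985/16
t_c = 13/4 > 0 so v_max = 169/4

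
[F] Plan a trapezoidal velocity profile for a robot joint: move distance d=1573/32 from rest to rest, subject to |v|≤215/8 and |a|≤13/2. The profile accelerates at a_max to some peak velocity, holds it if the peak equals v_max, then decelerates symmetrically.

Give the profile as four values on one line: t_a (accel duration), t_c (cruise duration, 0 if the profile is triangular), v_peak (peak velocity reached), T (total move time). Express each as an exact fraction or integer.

(v_max)²/a_max = (215/8)²/(13/2) = 46225/416
1573/32 < 46225/416 ⇒ no cruise
v_peak = √(1573/32·13/2) = √(20449/64) = 143/8
t_a = (143/8)/(13/2) = 11/4; t_c = 0
T = 2·11/4 = 11/2

t_a=11/4 t_c=0 v_peak=143/8 T=11/2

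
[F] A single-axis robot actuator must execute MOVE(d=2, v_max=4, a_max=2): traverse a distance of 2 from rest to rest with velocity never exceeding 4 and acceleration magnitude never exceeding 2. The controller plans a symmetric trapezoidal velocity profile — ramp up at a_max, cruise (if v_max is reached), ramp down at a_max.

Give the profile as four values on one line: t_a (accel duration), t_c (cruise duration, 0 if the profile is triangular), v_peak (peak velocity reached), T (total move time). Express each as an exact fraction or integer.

(v_max)²/a_max = 4²/2 = 8
2 < 8 → triangular
v_peak = √(2·2) = √4 = 2
t_a = 2/2 = 1; t_c = 0
T = 2·1 = 2

t_a=1 t_c=0 v_peak=2 T=2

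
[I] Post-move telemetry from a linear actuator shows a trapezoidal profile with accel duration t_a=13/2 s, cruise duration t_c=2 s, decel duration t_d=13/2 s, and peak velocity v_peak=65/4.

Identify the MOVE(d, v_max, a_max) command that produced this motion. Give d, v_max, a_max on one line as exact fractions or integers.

a_max = (65/4)/(13/2) = 5/2
d_a = ½·65/4·13/2 = 845/16; d_c = 65/4·2 = 65/2
d = 2·845/16 + 65/2 = 1105/8
t_c = 2 > 0 so v_max = 65/4

d=1105/8 v_max=65/4 a_max=5/2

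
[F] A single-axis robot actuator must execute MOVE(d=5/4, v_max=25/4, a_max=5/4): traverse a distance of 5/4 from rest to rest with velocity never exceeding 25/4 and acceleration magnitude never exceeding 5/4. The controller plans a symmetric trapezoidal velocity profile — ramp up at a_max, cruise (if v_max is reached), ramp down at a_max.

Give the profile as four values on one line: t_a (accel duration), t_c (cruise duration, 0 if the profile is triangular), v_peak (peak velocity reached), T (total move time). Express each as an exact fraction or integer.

t_a=1 t_c=0 v_peak=5/4 T=2

(v_max)²/a_max = (25/4)²/(5/4) = 125/4
5/4 < 125/4 → triangular
v_peak = √(5/4·5/4) = √(25/16) = 5/4
t_a = (5/4)/(5/4) = 1; t_c = 0
T = 2·1 = 2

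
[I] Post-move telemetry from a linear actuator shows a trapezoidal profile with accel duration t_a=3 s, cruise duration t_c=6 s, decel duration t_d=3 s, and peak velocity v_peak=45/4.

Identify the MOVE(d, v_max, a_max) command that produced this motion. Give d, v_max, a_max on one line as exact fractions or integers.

a_max = (45/4)/3 = 15/4
d_a = ½·45/4·3 = 135/8; d_c = 45/4·6 = 135/2
d = 2·135/8 + 135/2 = 405/4
t_c = 6 > 0 → v_max = v_peak = 45/4

d=405/4 v_max=45/4 a_max=15/4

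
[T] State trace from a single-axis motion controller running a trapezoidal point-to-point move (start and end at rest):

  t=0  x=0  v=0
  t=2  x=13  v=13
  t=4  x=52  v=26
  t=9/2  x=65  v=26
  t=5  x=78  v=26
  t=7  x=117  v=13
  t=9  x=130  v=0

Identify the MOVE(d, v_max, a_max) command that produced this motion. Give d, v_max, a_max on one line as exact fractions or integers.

final state: t=9, x=130, v=0 → d = 130
a_max = (13−0)/(2−0) = 13/2
max v = 26 over t∈[4,5] → v_max = 26
check: 26·(4+1) = 130 ✓

d=130 v_max=26 a_max=13/2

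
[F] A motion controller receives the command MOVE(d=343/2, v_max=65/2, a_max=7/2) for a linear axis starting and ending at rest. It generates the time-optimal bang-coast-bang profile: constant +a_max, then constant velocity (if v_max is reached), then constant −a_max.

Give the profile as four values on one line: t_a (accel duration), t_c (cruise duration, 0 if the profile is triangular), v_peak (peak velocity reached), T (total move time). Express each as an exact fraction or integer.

t_a=7 t_c=0 v_peak=49/2 T=14

v_max²/a_max = (65/2)²/(7/2) = 4225/14
343/2 < 4225/14 so t_c = 0
v_peak = √(343/2·7/2) = √(2401/4) = 49/2
t_a = (49/2)/(7/2) = 7; t_c = 0
T = 2·7 = 14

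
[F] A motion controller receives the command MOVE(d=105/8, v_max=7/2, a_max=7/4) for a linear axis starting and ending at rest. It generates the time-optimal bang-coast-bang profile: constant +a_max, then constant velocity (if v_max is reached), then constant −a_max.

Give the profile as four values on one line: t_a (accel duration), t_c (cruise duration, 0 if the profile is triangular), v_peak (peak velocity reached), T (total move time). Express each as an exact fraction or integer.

v_max²/a_max = (7/2)²/(7/4) = 7
105/8 ≥ 7 ⇒ cruise phase
t_a = (7/2)/(7/4) = 2; v_peak = 7/2
d_cruise = 105/8 − 7 = 49/8; t_c = (49/8)/(7/2) = 7/4
T = 2·2 + 7/4 = 23/4

t_a=2 t_c=7/4 v_peak=7/2 T=23/4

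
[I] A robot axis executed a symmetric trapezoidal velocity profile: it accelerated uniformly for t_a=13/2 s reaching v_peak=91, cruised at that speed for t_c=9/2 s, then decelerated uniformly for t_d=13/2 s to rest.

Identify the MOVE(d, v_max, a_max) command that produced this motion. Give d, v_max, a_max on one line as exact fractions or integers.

d=1001 v_max=91 a_max=14

a_max = 91/(13/2) = 14
d_a = ½·91·13/2 = 1183/4; d_c = 91·9/2 = 819/2
d = 2·1183/4 + 819/2 = 1001
t_c = 9/2 > 0 so v_max = 91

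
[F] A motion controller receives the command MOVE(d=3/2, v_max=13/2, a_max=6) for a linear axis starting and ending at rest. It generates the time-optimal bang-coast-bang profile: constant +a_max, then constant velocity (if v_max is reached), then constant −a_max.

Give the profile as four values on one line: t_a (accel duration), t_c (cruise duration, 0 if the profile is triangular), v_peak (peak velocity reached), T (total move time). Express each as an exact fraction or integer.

(v_max)²/a_max = (13/2)²/6 = 169/24
3/2 < 169/24 so t_c = 0
v_peak = √(3/2·6) = √9 = 3
t_a = 3/6 = 1/2; t_c = 0
T = 2·1/2 = 1

t_a=1/2 t_c=0 v_peak=3 T=1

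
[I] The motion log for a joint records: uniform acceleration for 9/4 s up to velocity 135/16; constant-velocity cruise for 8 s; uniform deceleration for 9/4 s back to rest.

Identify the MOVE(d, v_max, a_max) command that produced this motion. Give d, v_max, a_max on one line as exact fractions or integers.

d=5535/64 v_max=135/16 a_max=15/4

a_max = (135/16)/(9/4) = 15/4
d_a = ½·135/16·9/4 = 1215/128; d_c = 135/16·8 = 135/2
d = 2·1215/128 + 135/2 = 5535/64
t_c = 8 > 0 → v_max = v_peak = 135/16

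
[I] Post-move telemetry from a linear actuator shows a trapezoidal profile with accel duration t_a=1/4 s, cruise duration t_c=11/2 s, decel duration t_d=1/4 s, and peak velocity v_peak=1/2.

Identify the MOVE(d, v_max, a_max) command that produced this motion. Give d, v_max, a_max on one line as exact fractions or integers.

d=23/8 v_max=1/2 a_max=2

a_max = (1/2)/(1/4) = 2
d_a = ½·1/2·1/4 = 1/16; d_c = 1/2·11/2 = 11/4
d = 2·1/16 + 11/4 = 23/8
t_c = 11/2 > 0 → v_max = v_peak = 1/2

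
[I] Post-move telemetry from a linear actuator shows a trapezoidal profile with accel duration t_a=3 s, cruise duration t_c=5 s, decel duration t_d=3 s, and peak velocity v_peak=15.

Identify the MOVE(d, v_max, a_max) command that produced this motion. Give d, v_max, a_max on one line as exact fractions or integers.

a_max = 15/3 = 5
d_a = ½·15·3 = 45/2; d_c = 15·5 = 75
d = 2·45/2 + 75 = 120
t_c = 5 > 0 → v_max = v_peak = 15

d=120 v_max=15 a_max=5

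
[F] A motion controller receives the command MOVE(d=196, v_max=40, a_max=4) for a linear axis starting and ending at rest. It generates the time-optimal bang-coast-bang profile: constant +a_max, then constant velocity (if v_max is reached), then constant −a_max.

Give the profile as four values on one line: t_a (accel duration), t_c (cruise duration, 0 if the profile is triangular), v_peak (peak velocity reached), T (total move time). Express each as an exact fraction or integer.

t_a=7 t_c=0 v_peak=28 T=14

vₘ²/aₘ = 40²/4 = 400
196 < 400 ⇒ no cruise
v_peak = √(196·4) = √784 = 28
t_a = 28/4 = 7; t_c = 0
T = 2·7 = 14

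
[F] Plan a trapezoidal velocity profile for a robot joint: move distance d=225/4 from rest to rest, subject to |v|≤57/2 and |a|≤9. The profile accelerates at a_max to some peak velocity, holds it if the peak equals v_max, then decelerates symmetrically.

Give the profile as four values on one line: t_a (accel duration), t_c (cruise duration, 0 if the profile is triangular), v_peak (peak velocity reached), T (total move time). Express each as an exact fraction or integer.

v_max²/a_max = (57/2)²/9 = 361/4
225/4 < 361/4 so t_c = 0
v_peak = √(225/4·9) = √(2025/4) = 45/2
t_a = (45/2)/9 = 5/2; t_c = 0
T = 2·5/2 = 5

t_a=5/2 t_c=0 v_peak=45/2 T=5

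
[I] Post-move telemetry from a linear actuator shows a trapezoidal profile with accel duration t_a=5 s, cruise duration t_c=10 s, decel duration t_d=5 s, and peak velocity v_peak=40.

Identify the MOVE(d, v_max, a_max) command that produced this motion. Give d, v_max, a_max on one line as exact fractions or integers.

d=600 v_max=40 a_max=8

a_max = 40/5 = 8
d_a = ½·40·5 = 100; d_c = 40·10 = 400
d = 2·100 + 400 = 600
t_c = 10 > 0 ⇒ limit active, v_max = 40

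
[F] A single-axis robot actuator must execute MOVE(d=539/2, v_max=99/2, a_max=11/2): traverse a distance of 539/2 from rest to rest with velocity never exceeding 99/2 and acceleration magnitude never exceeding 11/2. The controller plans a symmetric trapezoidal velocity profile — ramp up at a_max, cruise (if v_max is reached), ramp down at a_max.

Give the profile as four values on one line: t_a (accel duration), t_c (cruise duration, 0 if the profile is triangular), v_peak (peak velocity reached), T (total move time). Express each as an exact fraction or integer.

v_max²/a_max = (99/2)²/(11/2) = 891/2
539/2 < 891/2 → triangular
v_peak = √(539/2·11/2) = √(5929/4) = 77/2
t_a = (77/2)/(11/2) = 7; t_c = 0
T = 2·7 = 14

t_a=7 t_c=0 v_peak=77/2 T=14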